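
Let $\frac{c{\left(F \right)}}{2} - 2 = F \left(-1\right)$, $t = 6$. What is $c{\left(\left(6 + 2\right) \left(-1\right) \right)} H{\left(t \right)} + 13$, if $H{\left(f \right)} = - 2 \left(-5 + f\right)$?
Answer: $-27$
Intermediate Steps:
$H{\left(f \right)} = 10 - 2 f$
$c{\left(F \right)} = 4 - 2 F$ ($c{\left(F \right)} = 4 + 2 F \left(-1\right) = 4 + 2 \left(- F\right) = 4 - 2 F$)
$c{\left(\left(6 + 2\right) \left(-1\right) \right)} H{\left(t \right)} + 13 = \left(4 - 2 \left(6 + 2\right) \left(-1\right)\right) \left(10 - 12\right) + 13 = \left(4 - 2 \cdot 8 \left(-1\right)\right) \left(10 - 12\right) + 13 = \left(4 - -16\right) \left(-2\right) + 13 = \left(4 + 16\right) \left(-2\right) + 13 = 20 \left(-2\right) + 13 = -40 + 13 = -27$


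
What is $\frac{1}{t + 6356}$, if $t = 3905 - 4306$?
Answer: $\frac{1}{5955} \approx 0.00016793$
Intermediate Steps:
$t = -401$ ($t = 3905 - 4306 = -401$)
$\frac{1}{t + 6356} = \frac{1}{-401 + 6356} = \frac{1}{5955}$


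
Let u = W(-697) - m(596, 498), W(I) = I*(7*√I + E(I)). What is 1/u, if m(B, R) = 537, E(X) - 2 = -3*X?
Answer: I/(-1459358*I + 4879*√697) ≈ -6.7994e-7 + 6.0014e-8*I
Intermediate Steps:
E(X) = 2 - 3*X
W(I) = I*(2 - 3*I + 7*√I) (W(I) = I*(7*√I + (2 - 3*I)) = I*(2 - 3*I + 7*√I))
u = -1459358 - 4879*I*√697 (u = (7*(-697)^(3/2) - 1*(-697)*(-2 + 3*(-697))) - 1*537 = (7*(-697*I*√697) - 1*(-697)*(-2 - 2091)) - 537 = (-4879*I*√697 - 1*(-697)*(-2093)) - 537 = (-4879*I*√697 - 1458821) - 537 = (-1458821 - 4879*I*√697) - 537 = -1459358 - 4879*I*√697 ≈ -1.4594e+6 - 1.2881e+5*I)
1/u = 1/(-1459358 - 4879*I*√697)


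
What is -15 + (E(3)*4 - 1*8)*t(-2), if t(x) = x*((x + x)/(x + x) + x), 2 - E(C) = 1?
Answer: -23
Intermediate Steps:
E(C) = 1 (E(C) = 2 - 1*1 = 2 - 1 = 1)
t(x) = x*(1 + x) (t(x) = x*((2*x)/((2*x)) + x) = x*((2*x)*(1/(2*x)) + x) = x*(1 + x))
-15 + (E(3)*4 - 1*8)*t(-2) = -15 + (1*4 - 1*8)*(-2*(1 - 2)) = -15 + (4 - 8)*(-2*(-1)) = -15 - 4*2 = -15 - 8 = -23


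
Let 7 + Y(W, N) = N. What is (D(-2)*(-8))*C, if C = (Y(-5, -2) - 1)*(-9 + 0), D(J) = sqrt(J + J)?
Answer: -1440*I ≈ -1440.0*I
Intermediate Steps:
D(J) = sqrt(2)*sqrt(J) (D(J) = sqrt(2*J) = sqrt(2)*sqrt(J))
Y(W, N) = -7 + N
C = 90 (C = ((-7 - 2) - 1)*(-9 + 0) = (-9 - 1)*(-9) = -10*(-9) = 90)
(D(-2)*(-8))*C = ((sqrt(2)*sqrt(-2))*(-8))*90 = ((sqrt(2)*(I*sqrt(2)))*(-8))*90 = ((2*I)*(-8))*90 = -16*I*90 = -1440*I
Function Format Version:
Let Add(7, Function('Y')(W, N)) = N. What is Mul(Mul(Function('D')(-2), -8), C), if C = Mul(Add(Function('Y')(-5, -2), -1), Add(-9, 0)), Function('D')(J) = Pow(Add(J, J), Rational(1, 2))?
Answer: Mul(-1440, I) ≈ Mul(-1440.0, I)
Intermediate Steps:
Function('D')(J) = Mul(Pow(2, Rational(1, 2)), Pow(J, Rational(1, 2))) (Function('D')(J) = Pow(Mul(2, J), Rational(1, 2)) = Mul(Pow(2, Rational(1, 2)), Pow(J, Rational(1, 2))))
Function('Y')(W, N) = Add(-7, N)
C = 90 (C = Mul(Add(Add(-7, -2), -1), Add(-9, 0)) = Mul(Add(-9, -1), -9) = Mul(-10, -9) = 90)
Mul(Mul(Function('D')(-2), -8), C) = Mul(Mul(Mul(Pow(2, Rational(1, 2)), Pow(-2, Rational(1, 2))), -8), 90) = Mul(Mul(Mul(Pow(2, Rational(1, 2)), Mul(I, Pow(2, Rational(1, 2)))), -8), 90) = Mul(Mul(Mul(2, I), -8), 90) = Mul(Mul(-16, I), 90) = Mul(-1440, I)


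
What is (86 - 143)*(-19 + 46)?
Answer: -1539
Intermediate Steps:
(86 - 143)*(-19 + 46) = -57*27 = -1539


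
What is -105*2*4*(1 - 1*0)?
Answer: -840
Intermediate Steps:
-105*2*4*(1 - 1*0) = -840*(1 + 0) = -840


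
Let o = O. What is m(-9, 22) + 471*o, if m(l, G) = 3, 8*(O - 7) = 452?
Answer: 59823/2 ≈ 29912.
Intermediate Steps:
O = 127/2 (O = 7 + (⅛)*452 = 7 + 113/2 = 127/2 ≈ 63.500)
o = 127/2 ≈ 63.500
m(-9, 22) + 471*o = 3 + 471*(127/2) = 3 + 59817/2 = 59823/2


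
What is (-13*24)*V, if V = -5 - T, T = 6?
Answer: 3432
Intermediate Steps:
V = -11 (V = -5 - 1*6 = -5 - 6 = -11)
(-13*24)*V = -13*24*(-11) = -312*(-11) = 3432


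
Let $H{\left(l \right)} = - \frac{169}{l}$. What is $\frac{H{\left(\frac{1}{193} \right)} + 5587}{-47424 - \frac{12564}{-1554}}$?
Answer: $\frac{1166795}{2046787} \approx 0.57006$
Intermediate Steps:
$\frac{H{\left(\frac{1}{193} \right)} + 5587}{-47424 - \frac{12564}{-1554}} = \frac{- \frac{169}{\frac{1}{193}} + 5587}{-47424 - \frac{12564}{-1554}} = \frac{- 169 \frac{1}{\frac{1}{193}} + 5587}{-47424 - - \frac{2094}{259}} = \frac{\left(-169\right) 193 + 5587}{-47424 + \frac{2094}{259}} = \frac{-32617 + 5587}{- \frac{12280722}{259}} = \left(-27030\right) \left(- \frac{259}{12280722}\right) = \frac{1166795}{2046787}$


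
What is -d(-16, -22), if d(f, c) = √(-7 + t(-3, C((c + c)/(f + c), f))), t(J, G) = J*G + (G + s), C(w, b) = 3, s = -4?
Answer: -I*√17 ≈ -4.1231*I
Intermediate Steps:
t(J, G) = -4 + G + G*J (t(J, G) = J*G + (G - 4) = G*J + (-4 + G) = -4 + G + G*J)
d(f, c) = I*√17 (d(f, c) = √(-7 + (-4 + 3 + 3*(-3))) = √(-7 + (-4 + 3 - 9)) = √(-7 - 10) = √(-17) = I*√17)
-d(-16, -22) = -I*√17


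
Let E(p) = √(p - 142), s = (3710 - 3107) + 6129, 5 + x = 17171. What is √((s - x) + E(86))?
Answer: √(-10434 + 2*I*√14) ≈ 0.0366 + 102.15*I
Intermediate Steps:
x = 17166 (x = -5 + 17171 = 17166)
s = 6732 (s = 603 + 6129 = 6732)
E(p) = √(-142 + p)
√((s - x) + E(86)) = √((6732 - 1*17166) + √(-142 + 86)) = √((6732 - 17166) + √(-56)) = √(-10434 + 2*I*√14)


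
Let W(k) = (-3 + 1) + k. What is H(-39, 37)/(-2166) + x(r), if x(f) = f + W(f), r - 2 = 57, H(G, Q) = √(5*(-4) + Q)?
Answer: 116 - √17/2166 ≈ 116.00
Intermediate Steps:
H(G, Q) = √(-20 + Q)
r = 59 (r = 2 + 57 = 59)
W(k) = -2 + k
x(f) = -2 + 2*f (x(f) = f + (-2 + f) = -2 + 2*f)
H(-39, 37)/(-2166) + x(r) = √(-20 + 37)/(-2166) + (-2 + 2*59) = √17*(-1/2166) + (-2 + 118) = -√17/2166 + 116 = 116 - √17/2166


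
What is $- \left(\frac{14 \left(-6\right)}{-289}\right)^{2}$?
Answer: $- \frac{7056}{83521} \approx -0.084482$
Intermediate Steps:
$- \left(\frac{14 \left(-6\right)}{-289}\right)^{2} = - \left(\left(-84\right) \left(- \frac{1}{289}\right)\right)^{2} = - \left(\frac{84}{289}\right)^{2} = \left(-1\right) \frac{7056}{83521} = - \frac{7056}{83521}$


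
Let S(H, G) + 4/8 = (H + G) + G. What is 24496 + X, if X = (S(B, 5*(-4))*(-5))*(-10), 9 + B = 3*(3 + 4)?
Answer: 23071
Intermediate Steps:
B = 12 (B = -9 + 3*(3 + 4) = -9 + 3*7 = -9 + 21 = 12)
S(H, G) = -½ + H + 2*G (S(H, G) = -½ + ((H + G) + G) = -½ + ((G + H) + G) = -½ + (H + 2*G) = -½ + H + 2*G)
X = -1425 (X = ((-½ + 12 + 2*(5*(-4)))*(-5))*(-10) = ((-½ + 12 + 2*(-20))*(-5))*(-10) = ((-½ + 12 - 40)*(-5))*(-10) = -57/2*(-5)*(-10) = (285/2)*(-10) = -1425)
24496 + X = 24496 - 1425 = 23071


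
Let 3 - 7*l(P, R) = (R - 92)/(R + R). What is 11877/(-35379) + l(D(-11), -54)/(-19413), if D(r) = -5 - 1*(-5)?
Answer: -9684214301/28846126134 ≈ -0.33572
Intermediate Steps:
D(r) = 0 (D(r) = -5 + 5 = 0)
l(P, R) = 3/7 - (-92 + R)/(14*R) (l(P, R) = 3/7 - (R - 92)/(7*(R + R)) = 3/7 - (-92 + R)/(7*(2*R)) = 3/7 - (-92 + R)*1/(2*R)/7 = 3/7 - (-92 + R)/(14*R))
11877/(-35379) + l(D(-11), -54)/(-19413) = 11877/(-35379) + ((1/14)*(92 + 5*(-54))/(-54))/(-19413) = 11877*(-1/35379) + ((1/14)*(-1/54)*(92 - 270))*(-1/19413) = -3959/11793 + ((1/14)*(-1/54)*(-178))*(-1/19413) = -3959/11793 + (89/378)*(-1/19413) = -3959/11793 - 89/7338114 = -9684214301/28846126134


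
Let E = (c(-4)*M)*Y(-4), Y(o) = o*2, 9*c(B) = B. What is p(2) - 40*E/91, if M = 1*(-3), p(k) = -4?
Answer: 188/273 ≈ 0.68864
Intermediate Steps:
M = -3
c(B) = B/9
Y(o) = 2*o
E = -32/3 (E = (((⅑)*(-4))*(-3))*(2*(-4)) = -4/9*(-3)*(-8) = (4/3)*(-8) = -32/3 ≈ -10.667)
p(2) - 40*E/91 = -4 - (-1280)/(3*91) = -4 - 40*(-32/273) = -4 + 1280/273 = 188/273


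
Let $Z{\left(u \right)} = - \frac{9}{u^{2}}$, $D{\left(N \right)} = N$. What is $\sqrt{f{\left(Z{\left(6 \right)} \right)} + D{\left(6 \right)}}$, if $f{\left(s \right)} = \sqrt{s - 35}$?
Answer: $\frac{\sqrt{24 + 2 i \sqrt{141}}}{2} \approx 2.6871 + 1.1048 i$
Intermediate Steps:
$Z{\left(u \right)} = - \frac{9}{u^{2}}$
$f{\left(s \right)} = \sqrt{-35 + s}$
$\sqrt{f{\left(Z{\left(6 \right)} \right)} + D{\left(6 \right)}} = \sqrt{\sqrt{-35 - \frac{9}{36}} + 6} = \sqrt{\sqrt{-35 - \frac{1}{4}} + 6} = \sqrt{\sqrt{- \frac{141}{4}} + 6} = \sqrt{\frac{i \sqrt{141}}{2} + 6} = \sqrt{6 + \frac{i \sqrt{141}}{2}}$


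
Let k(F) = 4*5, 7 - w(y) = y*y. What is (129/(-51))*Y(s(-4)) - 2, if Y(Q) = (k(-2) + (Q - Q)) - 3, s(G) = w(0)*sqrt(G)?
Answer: -45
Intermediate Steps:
w(y) = 7 - y**2 (w(y) = 7 - y*y = 7 - y**2)
k(F) = 20
s(G) = 7*sqrt(G) (s(G) = (7 - 1*0**2)*sqrt(G) = (7 - 1*0)*sqrt(G) = (7 + 0)*sqrt(G) = 7*sqrt(G))
Y(Q) = 17 (Y(Q) = (20 + (Q - Q)) - 3 = (20 + 0) - 3 = 20 - 3 = 17)
(129/(-51))*Y(s(-4)) - 2 = (129/(-51))*17 - 2 = (129*(-1/51))*17 - 2 = -43/17*17 - 2 = -43 - 2 = -45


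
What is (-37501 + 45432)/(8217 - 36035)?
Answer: -1133/3974 ≈ -0.28510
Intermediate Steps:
(-37501 + 45432)/(8217 - 36035) = 7931/(-27818) = 7931*(-1/27818) = -1133/3974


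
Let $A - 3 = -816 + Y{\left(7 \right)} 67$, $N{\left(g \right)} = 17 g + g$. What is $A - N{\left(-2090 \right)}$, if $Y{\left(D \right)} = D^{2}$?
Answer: $40090$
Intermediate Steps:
$N{\left(g \right)} = 18 g$
$A = 2470$ ($A = 3 - \left(816 - 7^{2} \cdot 67\right) = 3 + \left(-816 + 49 \cdot 67\right) = 3 + \left(-816 + 3283\right) = 3 + 2467 = 2470$)
$A - N{\left(-2090 \right)} = 2470 - 18 \left(-2090\right) = 2470 - -37620 = 2470 + 37620 = 40090$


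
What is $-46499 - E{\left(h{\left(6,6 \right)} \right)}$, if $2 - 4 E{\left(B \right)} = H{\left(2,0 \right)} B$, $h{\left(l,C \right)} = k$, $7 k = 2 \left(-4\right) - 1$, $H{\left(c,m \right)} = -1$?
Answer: $- \frac{1301977}{28} \approx -46499.0$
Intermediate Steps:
$k = - \frac{9}{7}$ ($k = \frac{2 \left(-4\right) - 1}{7} = \frac{-8 - 1}{7} = \frac{1}{7} \left(-9\right) = - \frac{9}{7} \approx -1.2857$)
$h{\left(l,C \right)} = - \frac{9}{7}$
$E{\left(B \right)} = \frac{1}{2} + \frac{B}{4}$ ($E{\left(B \right)} = \frac{1}{2} - \frac{\left(-1\right) B}{4} = \frac{1}{2} + \frac{B}{4}$)
$-46499 - E{\left(h{\left(6,6 \right)} \right)} = -46499 - \left(\frac{1}{2} + \frac{1}{4} \left(- \frac{9}{7}\right)\right) = -46499 - \left(\frac{1}{2} - \frac{9}{28}\right) = -46499 - \frac{5}{28} = - \frac{1301977}{28}$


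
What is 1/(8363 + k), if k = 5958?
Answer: 1/14321 ≈ 6.9828e-5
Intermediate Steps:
1/(8363 + k) = 1/(8363 + 5958) = 1/14321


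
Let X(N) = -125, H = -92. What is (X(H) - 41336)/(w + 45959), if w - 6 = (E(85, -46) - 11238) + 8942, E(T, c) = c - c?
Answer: -41461/43669 ≈ -0.94944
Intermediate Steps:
E(T, c) = 0
w = -2290 (w = 6 + ((0 - 11238) + 8942) = 6 + (-11238 + 8942) = 6 - 2296 = -2290)
(X(H) - 41336)/(w + 45959) = (-125 - 41336)/(-2290 + 45959) = -41461/43669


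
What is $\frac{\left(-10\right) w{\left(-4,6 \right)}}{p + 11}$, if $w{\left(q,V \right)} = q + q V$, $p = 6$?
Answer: $\frac{280}{17} \approx 16.471$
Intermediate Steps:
$w{\left(q,V \right)} = q + V q$
$\frac{\left(-10\right) w{\left(-4,6 \right)}}{p + 11} = \frac{\left(-10\right) \left(- 4 \left(1 + 6\right)\right)}{6 + 11} = \frac{\left(-10\right) \left(\left(-4\right) 7\right)}{17} = \left(-10\right) \left(-28\right) \frac{1}{17} = 280 \cdot \frac{1}{17} = \frac{280}{17}$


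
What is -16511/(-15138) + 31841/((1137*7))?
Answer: 204473369/40161114 ≈ 5.0913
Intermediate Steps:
-16511/(-15138) + 31841/((1137*7)) = -16511*(-1/15138) + 31841/7959 = 16511/15138 + 31841*(1/7959) = 16511/15138 + 31841/7959 = 204473369/40161114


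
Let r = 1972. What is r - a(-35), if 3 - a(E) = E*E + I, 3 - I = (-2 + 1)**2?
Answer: 3196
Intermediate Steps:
I = 2 (I = 3 - (-2 + 1)**2 = 3 - 1*(-1)**2 = 3 - 1*1 = 3 - 1 = 2)
a(E) = 1 - E**2 (a(E) = 3 - (E*E + 2) = 3 - (E**2 + 2) = 3 - (2 + E**2) = 3 + (-2 - E**2) = 1 - E**2)
r - a(-35) = 1972 - (1 - 1*(-35)**2) = 1972 - (1 - 1*1225) = 1972 - (1 - 1225) = 1972 - 1*(-1224) = 1972 + 1224 = 3196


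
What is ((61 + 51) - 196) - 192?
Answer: -276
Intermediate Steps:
((61 + 51) - 196) - 192 = (112 - 196) - 192 = -84 - 192 = -276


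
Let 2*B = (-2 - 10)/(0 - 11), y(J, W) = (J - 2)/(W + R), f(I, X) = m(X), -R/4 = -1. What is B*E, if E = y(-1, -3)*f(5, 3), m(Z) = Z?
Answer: -54/11 ≈ -4.9091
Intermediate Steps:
R = 4 (R = -4*(-1) = 4)
f(I, X) = X
y(J, W) = (-2 + J)/(4 + W) (y(J, W) = (J - 2)/(W + 4) = (-2 + J)/(4 + W))
B = 6/11 (B = ((-2 - 10)/(0 - 11))/2 = (-12/(-11))/2 = (-12*(-1/11))/2 = (1/2)*(12/11) = 6/11 ≈ 0.54545)
E = -9 (E = ((-2 - 1)/(4 - 3))*3 = (-3/1)*3 = (1*(-3))*3 = -3*3 = -9)
B*E = (6/11)*(-9) = -54/11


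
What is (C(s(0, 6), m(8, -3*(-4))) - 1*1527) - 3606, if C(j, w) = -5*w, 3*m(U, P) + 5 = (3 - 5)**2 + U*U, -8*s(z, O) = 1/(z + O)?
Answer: -5238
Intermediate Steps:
s(z, O) = -1/(8*(O + z)) (s(z, O) = -1/(8*(z + O)) = -1/(8*(O + z)))
m(U, P) = -1/3 + U**2/3 (m(U, P) = -5/3 + ((3 - 5)**2 + U*U)/3 = -5/3 + ((-2)**2 + U**2)/3 = -5/3 + (4 + U**2)/3 = -5/3 + (4/3 + U**2/3) = -1/3 + U**2/3)
(C(s(0, 6), m(8, -3*(-4))) - 1*1527) - 3606 = (-5*(-1/3 + (1/3)*8**2) - 1*1527) - 3606 = (-5*(-1/3 + (1/3)*64) - 1527) - 3606 = (-5*(-1/3 + 64/3) - 1527) - 3606 = (-5*21 - 1527) - 3606 = (-105 - 1527) - 3606 = -1632 - 3606 = -5238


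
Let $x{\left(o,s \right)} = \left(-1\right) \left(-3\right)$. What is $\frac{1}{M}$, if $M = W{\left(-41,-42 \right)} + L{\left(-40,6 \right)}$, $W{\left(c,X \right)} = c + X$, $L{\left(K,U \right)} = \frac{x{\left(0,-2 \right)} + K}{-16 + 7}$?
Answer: $- \frac{9}{710} \approx -0.012676$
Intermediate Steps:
$x{\left(o,s \right)} = 3$
$L{\left(K,U \right)} = - \frac{1}{3} - \frac{K}{9}$ ($L{\left(K,U \right)} = \frac{3 + K}{-16 + 7} = \frac{3 + K}{-9} = \left(3 + K\right) \left(- \frac{1}{9}\right) = - \frac{1}{3} - \frac{K}{9}$)
$W{\left(c,X \right)} = X + c$
$M = - \frac{710}{9}$ ($M = \left(-42 - 41\right) - - \frac{37}{9} = -83 + \left(- \frac{1}{3} + \frac{40}{9}\right) = -83 + \frac{37}{9} = - \frac{710}{9} \approx -78.889$)
$\frac{1}{M} = \frac{1}{- \frac{710}{9}} = - \frac{9}{710}$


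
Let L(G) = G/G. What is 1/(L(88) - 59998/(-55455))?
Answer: 55455/115453 ≈ 0.48033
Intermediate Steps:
L(G) = 1
1/(L(88) - 59998/(-55455)) = 1/(1 - 59998/(-55455)) = 1/(1 - 59998*(-1/55455)) = 1/(1 + 59998/55455) = 1/(115453/55455) = 55455/115453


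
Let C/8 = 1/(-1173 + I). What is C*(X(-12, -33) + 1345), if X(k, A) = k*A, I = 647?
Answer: -6964/263 ≈ -26.479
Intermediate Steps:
X(k, A) = A*k
C = -4/263 (C = 8/(-1173 + 647) = 8/(-526) = 8*(-1/526) = -4/263 ≈ -0.015209)
C*(X(-12, -33) + 1345) = -4*(-33*(-12) + 1345)/263 = -4*(396 + 1345)/263 = -4/263*1741 = -6964/263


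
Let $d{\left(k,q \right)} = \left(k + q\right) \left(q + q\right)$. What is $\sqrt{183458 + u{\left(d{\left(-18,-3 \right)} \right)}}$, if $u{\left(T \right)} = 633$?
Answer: $\sqrt{184091} \approx 429.06$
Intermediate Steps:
$d{\left(k,q \right)} = 2 q \left(k + q\right)$ ($d{\left(k,q \right)} = \left(k + q\right) 2 q = 2 q \left(k + q\right)$)
$\sqrt{183458 + u{\left(d{\left(-18,-3 \right)} \right)}} = \sqrt{183458 + 633} = \sqrt{184091}$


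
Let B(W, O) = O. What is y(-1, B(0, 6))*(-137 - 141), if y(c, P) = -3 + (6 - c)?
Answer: -1112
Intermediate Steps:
y(c, P) = 3 - c
y(-1, B(0, 6))*(-137 - 141) = (3 - 1*(-1))*(-137 - 141) = (3 + 1)*(-278) = 4*(-278) = -1112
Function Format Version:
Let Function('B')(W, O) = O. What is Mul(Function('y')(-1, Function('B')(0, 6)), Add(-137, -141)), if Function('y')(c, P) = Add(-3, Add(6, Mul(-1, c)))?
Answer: -1112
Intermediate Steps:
Function('y')(c, P) = Add(3, Mul(-1, c))
Mul(Function('y')(-1, Function('B')(0, 6)), Add(-137, -141)) = Mul(Add(3, Mul(-1, -1)), Add(-137, -141)) = Mul(Add(3, 1), -278) = Mul(4, -278) = -1112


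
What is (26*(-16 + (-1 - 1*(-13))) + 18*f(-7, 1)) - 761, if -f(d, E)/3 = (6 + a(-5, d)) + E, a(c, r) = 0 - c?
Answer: -1513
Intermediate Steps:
a(c, r) = -c
f(d, E) = -33 - 3*E (f(d, E) = -3*((6 - 1*(-5)) + E) = -3*((6 + 5) + E) = -3*(11 + E) = -33 - 3*E)
(26*(-16 + (-1 - 1*(-13))) + 18*f(-7, 1)) - 761 = (26*(-16 + (-1 - 1*(-13))) + 18*(-33 - 3*1)) - 761 = (26*(-16 + (-1 + 13)) + 18*(-33 - 3)) - 761 = (26*(-16 + 12) + 18*(-36)) - 761 = (26*(-4) - 648) - 761 = (-104 - 648) - 761 = -752 - 761 = -1513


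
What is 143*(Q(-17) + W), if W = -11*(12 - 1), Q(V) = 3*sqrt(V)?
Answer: -17303 + 429*I*sqrt(17) ≈ -17303.0 + 1768.8*I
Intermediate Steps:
W = -121 (W = -11*11 = -121)
143*(Q(-17) + W) = 143*(3*sqrt(-17) - 121) = 143*(3*(I*sqrt(17)) - 121) = 143*(3*I*sqrt(17) - 121) = 143*(-121 + 3*I*sqrt(17)) = -17303 + 429*I*sqrt(17)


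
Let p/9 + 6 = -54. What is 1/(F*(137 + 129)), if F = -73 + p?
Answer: -1/163058 ≈ -6.1328e-6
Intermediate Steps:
p = -540 (p = -54 + 9*(-54) = -54 - 486 = -540)
F = -613 (F = -73 - 540 = -613)
1/(F*(137 + 129)) = 1/(-613*(137 + 129)) = 1/(-613*266) = 1/(-163058) = -1/163058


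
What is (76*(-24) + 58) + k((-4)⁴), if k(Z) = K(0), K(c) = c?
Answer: -1766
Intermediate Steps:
k(Z) = 0
(76*(-24) + 58) + k((-4)⁴) = (76*(-24) + 58) + 0 = (-1824 + 58) + 0 = -1766 + 0 = -1766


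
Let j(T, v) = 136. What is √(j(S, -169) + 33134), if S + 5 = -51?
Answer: √33270 ≈ 182.40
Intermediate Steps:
S = -56 (S = -5 - 51 = -56)
√(j(S, -169) + 33134) = √(136 + 33134) = √33270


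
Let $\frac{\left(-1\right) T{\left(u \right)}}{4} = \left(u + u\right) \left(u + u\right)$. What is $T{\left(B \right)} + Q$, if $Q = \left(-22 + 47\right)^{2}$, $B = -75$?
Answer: $-89375$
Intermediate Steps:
$T{\left(u \right)} = - 16 u^{2}$ ($T{\left(u \right)} = - 4 \left(u + u\right) \left(u + u\right) = - 4 \cdot 2 u 2 u = - 4 \cdot 4 u^{2} = - 16 u^{2}$)
$Q = 625$ ($Q = 25^{2} = 625$)
$T{\left(B \right)} + Q = - 16 \left(-75\right)^{2} + 625 = \left(-16\right) 5625 + 625 = -90000 + 625 = -89375$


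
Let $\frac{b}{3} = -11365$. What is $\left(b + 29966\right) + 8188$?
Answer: $4059$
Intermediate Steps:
$b = -34095$ ($b = 3 \left(-11365\right) = -34095$)
$\left(b + 29966\right) + 8188 = \left(-34095 + 29966\right) + 8188 = -4129 + 8188 = 4059$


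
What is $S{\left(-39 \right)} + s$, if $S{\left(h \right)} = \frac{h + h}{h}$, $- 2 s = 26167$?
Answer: $- \frac{26163}{2} \approx -13082.0$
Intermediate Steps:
$s = - \frac{26167}{2}$ ($s = \left(- \frac{1}{2}\right) 26167 = - \frac{26167}{2} \approx -13084.0$)
$S{\left(h \right)} = 2$ ($S{\left(h \right)} = \frac{2 h}{h} = 2$)
$S{\left(-39 \right)} + s = 2 - \frac{26167}{2} = - \frac{26163}{2}$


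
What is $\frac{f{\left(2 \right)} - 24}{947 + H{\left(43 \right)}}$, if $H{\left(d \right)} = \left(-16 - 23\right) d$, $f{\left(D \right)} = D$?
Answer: $\frac{11}{365} \approx 0.030137$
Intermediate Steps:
$H{\left(d \right)} = - 39 d$
$\frac{f{\left(2 \right)} - 24}{947 + H{\left(43 \right)}} = \frac{2 - 24}{947 - 1677} = \frac{2 + \left(0 - 24\right)}{947 - 1677} = \frac{2 - 24}{-730} = \left(-22\right) \left(- \frac{1}{730}\right) = \frac{11}{365}$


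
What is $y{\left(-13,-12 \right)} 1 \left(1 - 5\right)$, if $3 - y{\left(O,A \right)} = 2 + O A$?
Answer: $620$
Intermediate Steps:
$y{\left(O,A \right)} = 1 - A O$ ($y{\left(O,A \right)} = 3 - \left(2 + O A\right) = 3 - \left(2 + A O\right) = 1 - A O$)
$y{\left(-13,-12 \right)} 1 \left(1 - 5\right) = \left(1 - \left(-12\right) \left(-13\right)\right) 1 \left(1 - 5\right) = \left(1 - 156\right) 1 \left(-4\right) = \left(-155\right) \left(-4\right) = 620$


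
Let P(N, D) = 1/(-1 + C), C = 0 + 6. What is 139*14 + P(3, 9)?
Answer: 9731/5 ≈ 1946.2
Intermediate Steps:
C = 6
P(N, D) = 1/5 (P(N, D) = 1/(-1 + 6) = 1/5)
139*14 + P(3, 9) = 139*14 + 1/5 = 1946 + 1/5 = 9731/5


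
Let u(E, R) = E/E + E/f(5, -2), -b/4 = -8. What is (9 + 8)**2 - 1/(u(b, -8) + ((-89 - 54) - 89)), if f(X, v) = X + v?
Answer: 191032/661 ≈ 289.00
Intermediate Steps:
b = 32 (b = -4*(-8) = 32)
u(E, R) = 1 + E/3 (u(E, R) = E/E + E/(5 - 2) = 1 + E/3)
(9 + 8)**2 - 1/(u(b, -8) + ((-89 - 54) - 89)) = (9 + 8)**2 - 1/((1 + (1/3)*32) + ((-89 - 54) - 89)) = 17**2 - 1/((1 + 32/3) + (-143 - 89)) = 289 - 1/(35/3 - 232) = 289 - 1/(-661/3) = 289 - 1*(-3/661) = 289 + 3/661 = 191032/661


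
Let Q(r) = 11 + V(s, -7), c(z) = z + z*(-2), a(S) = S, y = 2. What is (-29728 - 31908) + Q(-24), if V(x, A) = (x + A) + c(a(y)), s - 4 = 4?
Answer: -61626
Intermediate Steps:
s = 8 (s = 4 + 4 = 8)
c(z) = -z (c(z) = z - 2*z = -z)
V(x, A) = -2 + A + x (V(x, A) = (x + A) - 1*2 = (A + x) - 2 = -2 + A + x)
Q(r) = 10 (Q(r) = 11 + (-2 - 7 + 8) = 11 - 1 = 10)
(-29728 - 31908) + Q(-24) = (-29728 - 31908) + 10 = -61636 + 10 = -61626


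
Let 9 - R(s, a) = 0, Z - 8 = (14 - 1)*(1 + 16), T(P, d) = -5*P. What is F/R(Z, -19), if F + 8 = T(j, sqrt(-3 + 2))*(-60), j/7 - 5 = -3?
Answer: 4192/9 ≈ 465.78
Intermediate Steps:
j = 14 (j = 35 + 7*(-3) = 35 - 21 = 14)
Z = 229 (Z = 8 + (14 - 1)*(1 + 16) = 8 + 13*17 = 8 + 221 = 229)
R(s, a) = 9 (R(s, a) = 9 - 1*0 = 9 + 0 = 9)
F = 4192 (F = -8 - 5*14*(-60) = -8 - 70*(-60) = -8 + 4200 = 4192)
F/R(Z, -19) = 4192/9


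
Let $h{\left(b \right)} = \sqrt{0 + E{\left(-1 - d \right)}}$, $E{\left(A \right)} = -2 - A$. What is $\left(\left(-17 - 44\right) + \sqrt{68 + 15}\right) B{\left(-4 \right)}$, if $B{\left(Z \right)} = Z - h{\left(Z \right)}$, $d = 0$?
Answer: $\left(4 + i\right) \left(61 - \sqrt{83}\right) \approx 207.56 + 51.89 i$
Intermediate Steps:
$h{\left(b \right)} = i$ ($h{\left(b \right)} = \sqrt{0 - \left(1 + 0\right)} = \sqrt{0 - 1} = \sqrt{-1} = i$)
$B{\left(Z \right)} = Z - i$
$\left(\left(-17 - 44\right) + \sqrt{68 + 15}\right) B{\left(-4 \right)} = \left(\left(-17 - 44\right) + \sqrt{68 + 15}\right) \left(-4 - i\right) = \left(-61 + \sqrt{83}\right) \left(-4 - i\right)$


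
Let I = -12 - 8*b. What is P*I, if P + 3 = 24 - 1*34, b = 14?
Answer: 1612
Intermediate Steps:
P = -13 (P = -3 + (24 - 1*34) = -3 + (24 - 34) = -3 - 10 = -13)
I = -124 (I = -12 - 8*14 = -12 - 112 = -124)
P*I = -13*(-124) = 1612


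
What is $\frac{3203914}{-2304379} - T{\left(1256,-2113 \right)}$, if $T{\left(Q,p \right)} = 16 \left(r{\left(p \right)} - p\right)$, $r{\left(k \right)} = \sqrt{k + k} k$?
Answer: $- \frac{11129949878}{329197} + 33808 i \sqrt{4226} \approx -33809.0 + 2.1978 \cdot 10^{6} i$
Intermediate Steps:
$r{\left(k \right)} = \sqrt{2} k^{\frac{3}{2}}$ ($r{\left(k \right)} = \sqrt{2 k} k = \sqrt{2} \sqrt{k} k = \sqrt{2} k^{\frac{3}{2}}$)
$T{\left(Q,p \right)} = - 16 p + 16 \sqrt{2} p^{\frac{3}{2}}$ ($T{\left(Q,p \right)} = 16 \left(\sqrt{2} p^{\frac{3}{2}} - p\right) = 16 \left(- p + \sqrt{2} p^{\frac{3}{2}}\right) = - 16 p + 16 \sqrt{2} p^{\frac{3}{2}}$)
$\frac{3203914}{-2304379} - T{\left(1256,-2113 \right)} = \frac{3203914}{-2304379} - \left(\left(-16\right) \left(-2113\right) + 16 \sqrt{2} \left(-2113\right)^{\frac{3}{2}}\right) = 3203914 \left(- \frac{1}{2304379}\right) - \left(33808 + 16 \sqrt{2} \left(- 2113 i \sqrt{2113}\right)\right) = - \frac{457702}{329197} - \left(33808 - 33808 i \sqrt{4226}\right) = - \frac{11129949878}{329197} + 33808 i \sqrt{4226}$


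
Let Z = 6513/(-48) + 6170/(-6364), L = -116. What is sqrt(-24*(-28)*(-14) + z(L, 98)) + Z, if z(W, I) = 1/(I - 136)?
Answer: -3478741/25456 + I*sqrt(13585190)/38 ≈ -136.66 + 96.995*I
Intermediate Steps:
Z = -3478741/25456 (Z = 6513*(-1/48) + 6170*(-1/6364) = -2171/16 - 3085/3182 = -3478741/25456 ≈ -136.66)
z(W, I) = 1/(-136 + I)
sqrt(-24*(-28)*(-14) + z(L, 98)) + Z = sqrt(-24*(-28)*(-14) + 1/(-136 + 98)) - 3478741/25456 = sqrt(672*(-14) + 1/(-38)) - 3478741/25456 = sqrt(-9408 - 1/38) - 3478741/25456 = sqrt(-357505/38) - 3478741/25456 = I*sqrt(13585190)/38 - 3478741/25456 = -3478741/25456 + I*sqrt(13585190)/38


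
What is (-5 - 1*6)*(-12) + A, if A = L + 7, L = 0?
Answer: 139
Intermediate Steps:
A = 7 (A = 0 + 7 = 7)
(-5 - 1*6)*(-12) + A = (-5 - 1*6)*(-12) + 7 = (-5 - 6)*(-12) + 7 = -11*(-12) + 7 = 132 + 7 = 139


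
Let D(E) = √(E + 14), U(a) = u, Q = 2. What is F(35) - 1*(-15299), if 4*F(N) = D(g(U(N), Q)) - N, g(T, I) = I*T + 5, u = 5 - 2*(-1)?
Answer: 61161/4 + √33/4 ≈ 15292.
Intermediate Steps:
u = 7 (u = 5 + 2 = 7)
U(a) = 7
g(T, I) = 5 + I*T
D(E) = √(14 + E)
F(N) = -N/4 + √33/4 (F(N) = (√(14 + (5 + 2*7)) - N)/4 = (√(14 + (5 + 14)) - N)/4 = (√(14 + 19) - N)/4 = (√33 - N)/4 = -N/4 + √33/4)
F(35) - 1*(-15299) = (-¼*35 + √33/4) - 1*(-15299) = (-35/4 + √33/4) + 15299 = 61161/4 + √33/4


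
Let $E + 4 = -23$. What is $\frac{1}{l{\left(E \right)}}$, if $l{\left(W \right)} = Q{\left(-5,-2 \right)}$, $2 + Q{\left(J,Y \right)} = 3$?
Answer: $1$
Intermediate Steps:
$E = -27$ ($E = -4 - 23 = -27$)
$Q{\left(J,Y \right)} = 1$ ($Q{\left(J,Y \right)} = -2 + 3 = 1$)
$l{\left(W \right)} = 1$
$\frac{1}{l{\left(E \right)}} = 1^{-1} = 1$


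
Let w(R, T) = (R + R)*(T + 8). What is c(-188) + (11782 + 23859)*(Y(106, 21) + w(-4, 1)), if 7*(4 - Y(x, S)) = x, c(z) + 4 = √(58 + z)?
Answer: -20743090/7 + I*√130 ≈ -2.9633e+6 + 11.402*I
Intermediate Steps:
w(R, T) = 2*R*(8 + T) (w(R, T) = (2*R)*(8 + T) = 2*R*(8 + T))
c(z) = -4 + √(58 + z)
Y(x, S) = 4 - x/7
c(-188) + (11782 + 23859)*(Y(106, 21) + w(-4, 1)) = (-4 + √(58 - 188)) + (11782 + 23859)*((4 - ⅐*106) + 2*(-4)*(8 + 1)) = (-4 + √(-130)) + 35641*((4 - 106/7) + 2*(-4)*9) = (-4 + I*√130) + 35641*(-78/7 - 72) = (-4 + I*√130) + 35641*(-582/7) = (-4 + I*√130) - 20743062/7 = -20743090/7 + I*√130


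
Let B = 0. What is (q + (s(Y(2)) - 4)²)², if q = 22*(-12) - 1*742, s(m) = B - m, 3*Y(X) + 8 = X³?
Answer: 980100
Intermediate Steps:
Y(X) = -8/3 + X³/3
s(m) = -m (s(m) = 0 - m = -m)
q = -1006 (q = -264 - 742 = -1006)
(q + (s(Y(2)) - 4)²)² = (-1006 + (-(-8/3 + (⅓)*2³) - 4)²)² = (-1006 + (-(-8/3 + (⅓)*8) - 4)²)² = (-1006 + (-(-8/3 + 8/3) - 4)²)² = (-1006 + (-1*0 - 4)²)² = (-1006 + (0 - 4)²)² = (-1006 + (-4)²)² = (-1006 + 16)² = (-990)² = 980100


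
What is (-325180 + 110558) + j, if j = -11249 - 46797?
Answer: -272668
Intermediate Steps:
j = -58046
(-325180 + 110558) + j = (-325180 + 110558) - 58046 = -214622 - 58046 = -272668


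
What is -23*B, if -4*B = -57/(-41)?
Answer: 1311/164 ≈ 7.9939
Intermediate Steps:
B = -57/164 (B = -(-57)/(4*(-41)) = -(-57)*(-1)/(4*41) = -¼*57/41 = -57/164 ≈ -0.34756)
-23*B = -23*(-57/164) = 1311/164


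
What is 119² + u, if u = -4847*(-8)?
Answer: 52937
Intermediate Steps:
u = 38776
119² + u = 119² + 38776 = 14161 + 38776 = 52937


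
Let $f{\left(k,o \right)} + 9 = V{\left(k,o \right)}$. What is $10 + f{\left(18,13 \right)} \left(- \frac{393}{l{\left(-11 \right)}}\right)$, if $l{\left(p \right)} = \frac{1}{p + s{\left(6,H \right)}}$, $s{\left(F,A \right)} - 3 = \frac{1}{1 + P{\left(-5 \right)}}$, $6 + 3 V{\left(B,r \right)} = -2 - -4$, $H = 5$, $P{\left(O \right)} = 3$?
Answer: $- \frac{125851}{4} \approx -31463.0$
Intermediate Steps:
$V{\left(B,r \right)} = - \frac{4}{3}$ ($V{\left(B,r \right)} = -2 + \frac{-2 - -4}{3} = -2 + \frac{-2 + 4}{3} = -2 + \frac{1}{3} \cdot 2 = -2 + \frac{2}{3} = - \frac{4}{3}$)
$s{\left(F,A \right)} = \frac{13}{4}$ ($s{\left(F,A \right)} = 3 + \frac{1}{1 + 3} = 3 + \frac{1}{4} = \frac{13}{4}$)
$f{\left(k,o \right)} = - \frac{31}{3}$ ($f{\left(k,o \right)} = -9 - \frac{4}{3} = - \frac{31}{3}$)
$l{\left(p \right)} = \frac{1}{\frac{13}{4} + p}$ ($l{\left(p \right)} = \frac{1}{p + \frac{13}{4}} = \frac{1}{\frac{13}{4} + p}$)
$10 + f{\left(18,13 \right)} \left(- \frac{393}{l{\left(-11 \right)}}\right) = 10 - \frac{31 \left(- \frac{393}{4 \frac{1}{13 + 4 \left(-11\right)}}\right)}{3} = 10 - \frac{31 \left(- \frac{393}{4 \frac{1}{13 - 44}}\right)}{3} = 10 - \frac{31 \left(- \frac{393}{4 \frac{1}{-31}}\right)}{3} = 10 - \frac{31 \left(- \frac{393}{4 \left(- \frac{1}{31}\right)}\right)}{3} = 10 - \frac{31 \left(- \frac{393}{- \frac{4}{31}}\right)}{3} = 10 - \frac{31 \left(\left(-393\right) \left(- \frac{31}{4}\right)\right)}{3} = 10 - \frac{125891}{4} = - \frac{125851}{4}$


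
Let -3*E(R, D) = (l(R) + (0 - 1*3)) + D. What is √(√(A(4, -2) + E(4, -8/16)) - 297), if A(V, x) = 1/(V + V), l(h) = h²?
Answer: √(-10692 + 3*I*√582)/6 ≈ 0.058327 + 17.234*I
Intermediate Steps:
A(V, x) = 1/(2*V)
E(R, D) = 1 - D/3 - R²/3 (E(R, D) = -((R² + (0 - 1*3)) + D)/3 = -((R² + (0 - 3)) + D)/3 = -((R² - 3) + D)/3 = -((-3 + R²) + D)/3 = -(-3 + D + R²)/3 = 1 - D/3 - R²/3)
√(√(A(4, -2) + E(4, -8/16)) - 297) = √(√((½)/4 + (1 - (-8)/(3*16) - ⅓*4²)) - 297) = √(√((½)*(¼) + (1 - (-8)/(3*16) - ⅓*16)) - 297) = √(√(⅛ + (1 - ⅓*(-½) - 16/3)) - 297) = √(√(⅛ + (1 + ⅙ - 16/3)) - 297) = √(√(⅛ - 25/6) - 297) = √(√(-97/24) - 297) = √(I*√582/12 - 297) = √(-297 + I*√582/12)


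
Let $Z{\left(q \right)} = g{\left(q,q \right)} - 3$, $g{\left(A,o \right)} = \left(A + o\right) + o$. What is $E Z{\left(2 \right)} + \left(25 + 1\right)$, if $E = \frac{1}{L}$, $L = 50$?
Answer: $\frac{1303}{50} \approx 26.06$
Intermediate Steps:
$g{\left(A,o \right)} = A + 2 o$
$E = \frac{1}{50} \approx 0.02$
$Z{\left(q \right)} = -3 + 3 q$ ($Z{\left(q \right)} = \left(q + 2 q\right) - 3 = 3 q - 3 = -3 + 3 q$)
$E Z{\left(2 \right)} + \left(25 + 1\right) = \frac{-3 + 3 \cdot 2}{50} + \left(25 + 1\right) = \frac{-3 + 6}{50} + 26 = \frac{1}{50} \cdot 3 + 26 = \frac{3}{50} + 26 = \frac{1303}{50}$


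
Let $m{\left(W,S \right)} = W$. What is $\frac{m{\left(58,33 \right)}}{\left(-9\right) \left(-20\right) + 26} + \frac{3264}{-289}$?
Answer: $- \frac{19283}{1751} \approx -11.013$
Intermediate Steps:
$\frac{m{\left(58,33 \right)}}{\left(-9\right) \left(-20\right) + 26} + \frac{3264}{-289} = \frac{58}{\left(-9\right) \left(-20\right) + 26} + \frac{3264}{-289} = \frac{58}{180 + 26} + 3264 \left(- \frac{1}{289}\right) = \frac{58}{206} - \frac{192}{17} = 58 \cdot \frac{1}{206} - \frac{192}{17} = \frac{29}{103} - \frac{192}{17} = - \frac{19283}{1751}$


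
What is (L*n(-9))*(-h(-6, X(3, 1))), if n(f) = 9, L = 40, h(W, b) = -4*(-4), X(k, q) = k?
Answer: -5760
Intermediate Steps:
h(W, b) = 16
(L*n(-9))*(-h(-6, X(3, 1))) = (40*9)*(-1*16) = 360*(-16) = -5760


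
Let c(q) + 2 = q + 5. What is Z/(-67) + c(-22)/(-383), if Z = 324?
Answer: -122819/25661 ≈ -4.7862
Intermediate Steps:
c(q) = 3 + q (c(q) = -2 + (q + 5) = -2 + (5 + q) = 3 + q)
Z/(-67) + c(-22)/(-383) = 324/(-67) + (3 - 22)/(-383) = 324*(-1/67) - 19*(-1/383) = -324/67 + 19/383 = -122819/25661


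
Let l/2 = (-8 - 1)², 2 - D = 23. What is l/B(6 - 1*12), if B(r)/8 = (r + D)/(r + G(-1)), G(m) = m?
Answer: 21/4 ≈ 5.2500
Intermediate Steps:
D = -21 (D = 2 - 1*23 = 2 - 23 = -21)
l = 162 (l = 2*(-8 - 1)² = 2*(-9)² = 2*81 = 162)
B(r) = 8*(-21 + r)/(-1 + r) (B(r) = 8*((r - 21)/(r - 1)) = 8*((-21 + r)/(-1 + r)) = 8*(-21 + r)/(-1 + r))
l/B(6 - 1*12) = 162/((8*(-21 + (6 - 1*12))/(-1 + (6 - 1*12)))) = 162/((8*(-21 + (6 - 12))/(-1 + (6 - 12)))) = 162/((8*(-21 - 6)/(-1 - 6))) = 162/((8*(-27)/(-7))) = 162/((8*(-⅐)*(-27))) = 162/(216/7) = 162*(7/216) = 21/4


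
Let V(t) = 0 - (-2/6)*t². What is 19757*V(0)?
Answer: 0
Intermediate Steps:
V(t) = t²/3 (V(t) = 0 - (-2*⅙)*t² = 0 - (-1)*t²/3 = 0 + t²/3 = t²/3)
19757*V(0) = 19757*((⅓)*0²) = 19757*((⅓)*0) = 19757*0 = 0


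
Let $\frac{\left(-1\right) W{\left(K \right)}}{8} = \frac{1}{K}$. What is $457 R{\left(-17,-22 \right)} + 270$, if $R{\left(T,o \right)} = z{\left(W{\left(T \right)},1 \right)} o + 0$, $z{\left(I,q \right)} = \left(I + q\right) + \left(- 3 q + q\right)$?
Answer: $\frac{95076}{17} \approx 5592.7$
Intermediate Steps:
$W{\left(K \right)} = - \frac{8}{K}$
$z{\left(I,q \right)} = I - q$ ($z{\left(I,q \right)} = \left(I + q\right) - 2 q = I - q$)
$R{\left(T,o \right)} = o \left(-1 - \frac{8}{T}\right)$ ($R{\left(T,o \right)} = \left(- \frac{8}{T} - 1\right) o + 0 = \left(-1 - \frac{8}{T}\right) o + 0 = o \left(-1 - \frac{8}{T}\right) + 0 = o \left(-1 - \frac{8}{T}\right)$)
$457 R{\left(-17,-22 \right)} + 270 = 457 \left(\left(-1\right) \left(-22\right) \frac{1}{-17} \left(8 - 17\right)\right) + 270 = 457 \left(\left(-1\right) \left(-22\right) \left(- \frac{1}{17}\right) \left(-9\right)\right) + 270 = 457 \cdot \frac{198}{17} + 270 = \frac{90486}{17} + 270 = \frac{95076}{17}$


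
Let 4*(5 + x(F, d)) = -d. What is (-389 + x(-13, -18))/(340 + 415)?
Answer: -779/1510 ≈ -0.51589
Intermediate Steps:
x(F, d) = -5 - d/4 (x(F, d) = -5 + (-d)/4 = -5 - d/4)
(-389 + x(-13, -18))/(340 + 415) = (-389 + (-5 - ¼*(-18)))/(340 + 415) = (-389 + (-5 + 9/2))/755 = (-389 - ½)*(1/755) = -779/2*1/755 = -779/1510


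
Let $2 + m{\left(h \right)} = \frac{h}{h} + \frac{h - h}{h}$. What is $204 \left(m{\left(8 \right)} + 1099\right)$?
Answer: $223992$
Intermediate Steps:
$m{\left(h \right)} = -1$ ($m{\left(h \right)} = -2 + \left(\frac{h}{h} + \frac{h - h}{h}\right) = -2 + \left(1 + \frac{0}{h}\right) = -2 + \left(1 + 0\right) = -2 + 1 = -1$)
$204 \left(m{\left(8 \right)} + 1099\right) = 204 \left(-1 + 1099\right) = 204 \cdot 1098 = 223992$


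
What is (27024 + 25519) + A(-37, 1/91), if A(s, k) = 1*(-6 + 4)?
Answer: 52541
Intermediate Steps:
A(s, k) = -2 (A(s, k) = 1*(-2) = -2)
(27024 + 25519) + A(-37, 1/91) = (27024 + 25519) - 2 = 52543 - 2 = 52541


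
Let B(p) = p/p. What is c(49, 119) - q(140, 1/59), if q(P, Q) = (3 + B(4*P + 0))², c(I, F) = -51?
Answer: -67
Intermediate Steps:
B(p) = 1
q(P, Q) = 16 (q(P, Q) = (3 + 1)² = 4² = 16)
c(49, 119) - q(140, 1/59) = -51 - 1*16 = -51 - 16 = -67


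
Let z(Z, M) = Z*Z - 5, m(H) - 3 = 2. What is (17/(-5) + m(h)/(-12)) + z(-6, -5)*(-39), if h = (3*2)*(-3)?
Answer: -72769/60 ≈ -1212.8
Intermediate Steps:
h = -18 (h = 6*(-3) = -18)
m(H) = 5 (m(H) = 3 + 2 = 5)
z(Z, M) = -5 + Z² (z(Z, M) = Z² - 5 = -5 + Z²)
(17/(-5) + m(h)/(-12)) + z(-6, -5)*(-39) = (17/(-5) + 5/(-12)) + (-5 + (-6)²)*(-39) = (17*(-⅕) + 5*(-1/12)) + (-5 + 36)*(-39) = (-17/5 - 5/12) + 31*(-39) = -229/60 - 1209 = -72769/60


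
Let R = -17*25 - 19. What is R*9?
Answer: -3996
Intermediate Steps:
R = -444 (R = -425 - 19 = -444)
R*9 = -444*9 = -3996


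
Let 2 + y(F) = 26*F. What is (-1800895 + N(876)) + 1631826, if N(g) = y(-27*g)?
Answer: -784023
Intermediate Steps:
y(F) = -2 + 26*F
N(g) = -2 - 702*g (N(g) = -2 + 26*(-27*g) = -2 - 702*g)
(-1800895 + N(876)) + 1631826 = (-1800895 + (-2 - 702*876)) + 1631826 = (-1800895 + (-2 - 614952)) + 1631826 = (-1800895 - 614954) + 1631826 = -2415849 + 1631826 = -784023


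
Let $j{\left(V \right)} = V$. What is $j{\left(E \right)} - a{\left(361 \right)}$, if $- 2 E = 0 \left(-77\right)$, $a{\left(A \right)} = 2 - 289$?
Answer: $287$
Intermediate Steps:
$a{\left(A \right)} = -287$ ($a{\left(A \right)} = 2 - 289 = -287$)
$E = 0$ ($E = - \frac{0 \left(-77\right)}{2} = \left(- \frac{1}{2}\right) 0 = 0$)
$j{\left(E \right)} - a{\left(361 \right)} = 0 - -287 = 0 + 287 = 287$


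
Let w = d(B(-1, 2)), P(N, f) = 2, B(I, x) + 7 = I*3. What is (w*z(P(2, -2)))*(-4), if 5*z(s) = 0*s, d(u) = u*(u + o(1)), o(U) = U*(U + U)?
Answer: 0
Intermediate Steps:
o(U) = 2*U² (o(U) = U*(2*U) = 2*U²)
B(I, x) = -7 + 3*I (B(I, x) = -7 + I*3 = -7 + 3*I)
d(u) = u*(2 + u) (d(u) = u*(u + 2*1²) = u*(u + 2*1) = u*(u + 2) = u*(2 + u))
w = 80 (w = (-7 + 3*(-1))*(2 + (-7 + 3*(-1))) = (-7 - 3)*(2 + (-7 - 3)) = -10*(2 - 10) = -10*(-8) = 80)
z(s) = 0 (z(s) = (0*s)/5 = (⅕)*0 = 0)
(w*z(P(2, -2)))*(-4) = (80*0)*(-4) = 0*(-4) = 0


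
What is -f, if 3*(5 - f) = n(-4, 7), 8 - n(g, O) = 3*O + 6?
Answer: -34/3 ≈ -11.333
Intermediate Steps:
n(g, O) = 2 - 3*O (n(g, O) = 8 - (3*O + 6) = 8 - (6 + 3*O) = 8 + (-6 - 3*O) = 2 - 3*O)
f = 34/3 (f = 5 - (2 - 3*7)/3 = 5 - (2 - 21)/3 = 5 - ⅓*(-19) = 5 + 19/3 = 34/3 ≈ 11.333)
-f = -1*34/3 = -34/3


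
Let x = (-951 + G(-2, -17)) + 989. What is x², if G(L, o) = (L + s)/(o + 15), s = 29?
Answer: 2401/4 ≈ 600.25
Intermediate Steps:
G(L, o) = (29 + L)/(15 + o) (G(L, o) = (L + 29)/(o + 15) = (29 + L)/(15 + o))
x = 49/2 (x = (-951 + (29 - 2)/(15 - 17)) + 989 = (-951 + 27/(-2)) + 989 = (-951 - ½*27) + 989 = (-951 - 27/2) + 989 = -1929/2 + 989 = 49/2 ≈ 24.500)
x² = (49/2)² = 2401/4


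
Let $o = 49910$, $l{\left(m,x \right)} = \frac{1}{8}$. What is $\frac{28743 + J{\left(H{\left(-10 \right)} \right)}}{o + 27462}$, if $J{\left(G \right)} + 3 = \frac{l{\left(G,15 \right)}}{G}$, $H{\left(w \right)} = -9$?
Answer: $\frac{2069279}{5570784} \approx 0.37145$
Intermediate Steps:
$l{\left(m,x \right)} = \frac{1}{8}$
$J{\left(G \right)} = -3 + \frac{1}{8 G}$
$\frac{28743 + J{\left(H{\left(-10 \right)} \right)}}{o + 27462} = \frac{28743 - \left(3 - \frac{1}{8 \left(-9\right)}\right)}{49910 + 27462} = \frac{28743 + \left(-3 + \frac{1}{8} \left(- \frac{1}{9}\right)\right)}{77372} = \left(28743 - \frac{217}{72}\right) \frac{1}{77372} = \frac{2069279}{72} \cdot \frac{1}{77372} = \frac{2069279}{5570784}$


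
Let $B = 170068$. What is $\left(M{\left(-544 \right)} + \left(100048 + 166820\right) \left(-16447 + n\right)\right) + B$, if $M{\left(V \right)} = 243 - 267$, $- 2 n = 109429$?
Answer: $-18990557138$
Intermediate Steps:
$n = - \frac{109429}{2}$ ($n = \left(- \frac{1}{2}\right) 109429 = - \frac{109429}{2} \approx -54715.0$)
$M{\left(V \right)} = -24$ ($M{\left(V \right)} = 243 - 267 = -24$)
$\left(M{\left(-544 \right)} + \left(100048 + 166820\right) \left(-16447 + n\right)\right) + B = \left(-24 + \left(100048 + 166820\right) \left(-16447 - \frac{109429}{2}\right)\right) + 170068 = \left(-24 + 266868 \left(- \frac{142323}{2}\right)\right) + 170068 = \left(-24 - 18990727182\right) + 170068 = -18990727206 + 170068 = -18990557138$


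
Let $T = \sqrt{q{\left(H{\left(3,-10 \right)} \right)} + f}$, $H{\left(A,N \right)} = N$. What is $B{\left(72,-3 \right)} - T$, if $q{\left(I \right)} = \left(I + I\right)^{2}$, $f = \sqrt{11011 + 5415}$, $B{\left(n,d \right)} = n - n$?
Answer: $- \sqrt{400 + \sqrt{16426}} \approx -22.982$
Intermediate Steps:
$B{\left(n,d \right)} = 0$
$f = \sqrt{16426} \approx 128.16$
$q{\left(I \right)} = 4 I^{2}$ ($q{\left(I \right)} = \left(2 I\right)^{2} = 4 I^{2}$)
$T = \sqrt{400 + \sqrt{16426}}$ ($T = \sqrt{4 \left(-10\right)^{2} + \sqrt{16426}} = \sqrt{4 \cdot 100 + \sqrt{16426}} = \sqrt{400 + \sqrt{16426}} \approx 22.982$)
$B{\left(72,-3 \right)} - T = 0 - \sqrt{400 + \sqrt{16426}} = - \sqrt{400 + \sqrt{16426}}$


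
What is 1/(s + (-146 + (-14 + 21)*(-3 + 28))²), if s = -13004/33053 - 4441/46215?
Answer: 1527544395/1283917067962 ≈ 0.0011898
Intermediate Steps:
s = -747768233/1527544395 (s = -13004*1/33053 - 4441*1/46215 = -13004/33053 - 4441/46215 = -747768233/1527544395 ≈ -0.48952)
1/(s + (-146 + (-14 + 21)*(-3 + 28))²) = 1/(-747768233/1527544395 + (-146 + (-14 + 21)*(-3 + 28))²) = 1/(-747768233/1527544395 + (-146 + 7*25)²) = 1/(-747768233/1527544395 + (-146 + 175)²) = 1/(-747768233/1527544395 + 29²) = 1/(-747768233/1527544395 + 841) = 1/(1283917067962/1527544395) = 1527544395/1283917067962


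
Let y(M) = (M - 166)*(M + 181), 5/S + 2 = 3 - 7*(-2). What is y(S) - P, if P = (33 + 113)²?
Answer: -462212/9 ≈ -51357.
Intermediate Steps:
S = ⅓ (S = 5/(-2 + (3 - 7*(-2))) = 5/(-2 + (3 + 14)) = 5/(-2 + 17) = 5/15 = 5*(1/15) = ⅓ ≈ 0.33333)
y(M) = (-166 + M)*(181 + M)
P = 21316 (P = 146² = 21316)
y(S) - P = (-30046 + (⅓)² + 15*(⅓)) - 1*21316 = (-30046 + ⅑ + 5) - 21316 = -270368/9 - 21316 = -462212/9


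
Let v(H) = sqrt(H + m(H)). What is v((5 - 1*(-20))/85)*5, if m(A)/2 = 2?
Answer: 5*sqrt(1241)/17 ≈ 10.361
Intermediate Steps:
m(A) = 4 (m(A) = 2*2 = 4)
v(H) = sqrt(4 + H) (v(H) = sqrt(H + 4) = sqrt(4 + H))
v((5 - 1*(-20))/85)*5 = sqrt(4 + (5 - 1*(-20))/85)*5 = sqrt(4 + (5 + 20)*(1/85))*5 = sqrt(4 + 25*(1/85))*5 = sqrt(4 + 5/17)*5 = sqrt(73/17)*5 = (sqrt(1241)/17)*5 = 5*sqrt(1241)/17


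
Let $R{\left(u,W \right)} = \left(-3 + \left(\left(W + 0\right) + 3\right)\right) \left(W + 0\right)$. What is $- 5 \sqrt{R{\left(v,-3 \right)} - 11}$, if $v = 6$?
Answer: $- 5 i \sqrt{2} \approx - 7.0711 i$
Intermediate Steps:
$R{\left(u,W \right)} = W^{2}$ ($R{\left(u,W \right)} = \left(-3 + \left(W + 3\right)\right) W = \left(-3 + \left(3 + W\right)\right) W = W W = W^{2}$)
$- 5 \sqrt{R{\left(v,-3 \right)} - 11} = - 5 \sqrt{\left(-3\right)^{2} - 11} = - 5 \sqrt{9 - 11} = - 5 \sqrt{-2} = - 5 i \sqrt{2}$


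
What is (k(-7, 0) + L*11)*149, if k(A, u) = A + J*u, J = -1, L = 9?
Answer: 13708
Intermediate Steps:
k(A, u) = A - u
(k(-7, 0) + L*11)*149 = ((-7 - 1*0) + 9*11)*149 = ((-7 + 0) + 99)*149 = (-7 + 99)*149 = 92*149 = 13708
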